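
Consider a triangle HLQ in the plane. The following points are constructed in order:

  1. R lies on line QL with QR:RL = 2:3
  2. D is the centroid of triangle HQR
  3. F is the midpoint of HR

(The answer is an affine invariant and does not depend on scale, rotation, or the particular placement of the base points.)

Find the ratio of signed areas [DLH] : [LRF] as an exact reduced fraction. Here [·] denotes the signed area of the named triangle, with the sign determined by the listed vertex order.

[DLH]:[LRF] = -16/9

Assign H = (0, 0), L = (1, 0), Q = (0, 1) — the answer is frame-independent, so this choice is without loss of generality.
1. R lies on line QL with QR:RL = 2:3 ⇒ R = (2/5, 3/5)
2. D is the centroid of triangle HQR ⇒ D = (2/15, 8/15)
3. F is the midpoint of HR ⇒ F = (1/5, 3/10)
2·[DLH] = -8/15, 2·[LRF] = 3/10
[DLH]:[LRF] = -8/15:3/10 = -16/9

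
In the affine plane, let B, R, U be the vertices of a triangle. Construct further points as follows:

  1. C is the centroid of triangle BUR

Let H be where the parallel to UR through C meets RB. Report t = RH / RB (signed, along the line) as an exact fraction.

t = 1/3

Work in coordinates with B = (0, 0), R = (1, 0), U = (0, 1).
1. C is the centroid of triangle BUR ⇒ C = (1/3, 1/3)
through C parallel to UR: direction (1, -1); meets RB at H = (2/3, 0)
H = R + t·(B−R) with t = 1/3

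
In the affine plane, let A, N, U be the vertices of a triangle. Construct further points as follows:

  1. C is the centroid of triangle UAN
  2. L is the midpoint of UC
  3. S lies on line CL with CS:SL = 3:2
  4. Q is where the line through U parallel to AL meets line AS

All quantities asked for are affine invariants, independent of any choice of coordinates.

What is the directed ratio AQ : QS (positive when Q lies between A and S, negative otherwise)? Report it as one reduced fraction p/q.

Work in coordinates with A = (0, 0), N = (1, 0), U = (0, 1).
1. C is the centroid of triangle UAN ⇒ C = (1/3, 1/3)
2. L is the midpoint of UC ⇒ L = (1/6, 2/3)
3. S lies on line CL with CS:SL = 3:2 ⇒ S = (7/30, 8/15)
4. Q is where the line through U parallel to AL meets line AS ⇒ Q = (-7/12, -4/3)
Q = A + t·(S−A) with t = -5/2, so AQ:QS = t:(1−t) = -5/2:7/2

AQ:QS = -5/7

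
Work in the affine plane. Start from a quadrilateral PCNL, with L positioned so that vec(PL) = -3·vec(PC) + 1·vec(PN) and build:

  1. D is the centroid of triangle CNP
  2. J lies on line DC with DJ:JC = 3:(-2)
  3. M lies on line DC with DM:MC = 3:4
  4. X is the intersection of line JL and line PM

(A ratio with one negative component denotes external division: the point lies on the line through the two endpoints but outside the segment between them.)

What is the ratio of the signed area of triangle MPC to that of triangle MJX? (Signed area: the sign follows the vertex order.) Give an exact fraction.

Assign P = (0, 0), C = (1, 0), N = (0, 1), L = (-3, 1) — the answer is frame-independent, so this choice is without loss of generality.
1. D is the centroid of triangle CNP ⇒ D = (1/3, 1/3)
2. J lies on line DC with DJ:JC = 3:(-2) ⇒ J = (7/3, -2/3)
3. M lies on line DC with DM:MC = 3:4 ⇒ M = (13/21, 4/21)
4. X is the intersection of line JL and line PM ⇒ X = (13/129, 4/129)
2·[MPC] = 4/21, 2·[MJX] = -216/301
[MPC]:[MJX] = 4/21:-216/301 = -43/162

[MPC]:[MJX] = -43/162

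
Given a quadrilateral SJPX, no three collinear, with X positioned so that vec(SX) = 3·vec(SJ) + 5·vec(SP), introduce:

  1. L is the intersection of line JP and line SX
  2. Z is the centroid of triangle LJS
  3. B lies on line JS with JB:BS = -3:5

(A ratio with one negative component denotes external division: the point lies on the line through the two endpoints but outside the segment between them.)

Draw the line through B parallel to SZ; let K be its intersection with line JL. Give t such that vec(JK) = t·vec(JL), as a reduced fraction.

Choose coordinates S = (0, 0), J = (1, 0), P = (0, 1), X = (3, 5).
1. L is the intersection of line JP and line SX ⇒ L = (3/8, 5/8)
2. Z is the centroid of triangle LJS ⇒ Z = (11/24, 5/24)
3. B lies on line JS with JB:BS = -3:5 ⇒ B = (5/2, 0)
through B parallel to SZ: direction (11/24, 5/24); meets JL at K = (47/32, -15/32)
K = J + t·(L−J) with t = -3/4

t = -3/4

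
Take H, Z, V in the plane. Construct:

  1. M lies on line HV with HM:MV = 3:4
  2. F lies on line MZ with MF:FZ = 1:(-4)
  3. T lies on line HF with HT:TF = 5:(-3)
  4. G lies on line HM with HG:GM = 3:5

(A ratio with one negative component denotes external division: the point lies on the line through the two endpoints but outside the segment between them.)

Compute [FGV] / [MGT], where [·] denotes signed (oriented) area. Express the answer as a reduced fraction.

[FGV]:[MGT] = -94/75

Work in coordinates with H = (0, 0), Z = (1, 0), V = (0, 1).
1. M lies on line HV with HM:MV = 3:4 ⇒ M = (0, 3/7)
2. F lies on line MZ with MF:FZ = 1:(-4) ⇒ F = (-1/3, 4/7)
3. T lies on line HF with HT:TF = 5:(-3) ⇒ T = (-5/6, 10/7)
4. G lies on line HM with HG:GM = 3:5 ⇒ G = (0, 9/56)
2·[FGV] = 47/168, 2·[MGT] = -25/112
[FGV]:[MGT] = 47/168:-25/112 = -94/75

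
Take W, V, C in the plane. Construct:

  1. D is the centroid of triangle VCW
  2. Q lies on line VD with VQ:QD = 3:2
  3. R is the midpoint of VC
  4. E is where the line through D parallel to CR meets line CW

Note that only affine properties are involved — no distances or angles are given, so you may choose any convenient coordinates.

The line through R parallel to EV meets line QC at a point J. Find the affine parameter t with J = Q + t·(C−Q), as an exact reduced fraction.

Set W = (0, 0), V = (1, 0), C = (0, 1); any affine frame gives the same invariant.
1. D is the centroid of triangle VCW ⇒ D = (1/3, 1/3)
2. Q lies on line VD with VQ:QD = 3:2 ⇒ Q = (3/5, 1/5)
3. R is the midpoint of VC ⇒ R = (1/2, 1/2)
4. E is where the line through D parallel to CR meets line CW ⇒ E = (0, 2/3)
through R parallel to EV: direction (1, -2/3); meets QC at J = (1/4, 2/3)
J = Q + t·(C−Q) with t = 7/12

t = 7/12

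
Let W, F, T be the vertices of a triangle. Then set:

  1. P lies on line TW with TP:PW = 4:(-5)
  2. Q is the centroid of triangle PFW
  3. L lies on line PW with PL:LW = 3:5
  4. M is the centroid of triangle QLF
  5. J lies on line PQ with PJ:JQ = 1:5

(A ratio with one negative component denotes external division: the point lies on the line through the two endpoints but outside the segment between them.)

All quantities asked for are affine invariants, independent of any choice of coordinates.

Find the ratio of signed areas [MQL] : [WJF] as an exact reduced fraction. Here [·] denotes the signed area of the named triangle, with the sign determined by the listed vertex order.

[MQL]:[WJF] = 1/32

Work in coordinates with W = (0, 0), F = (1, 0), T = (0, 1).
1. P lies on line TW with TP:PW = 4:(-5) ⇒ P = (0, 5)
2. Q is the centroid of triangle PFW ⇒ Q = (1/3, 5/3)
3. L lies on line PW with PL:LW = 3:5 ⇒ L = (0, 25/8)
4. M is the centroid of triangle QLF ⇒ M = (4/9, 115/72)
5. J lies on line PQ with PJ:JQ = 1:5 ⇒ J = (1/18, 40/9)
2·[MQL] = -5/36, 2·[WJF] = -40/9
[MQL]:[WJF] = -5/36:-40/9 = 1/32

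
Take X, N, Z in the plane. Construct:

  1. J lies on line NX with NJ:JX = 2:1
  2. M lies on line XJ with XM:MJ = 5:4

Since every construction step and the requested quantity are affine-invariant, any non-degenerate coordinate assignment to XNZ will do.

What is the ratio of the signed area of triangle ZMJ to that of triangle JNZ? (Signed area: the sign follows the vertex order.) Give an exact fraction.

Set X = (0, 0), N = (1, 0), Z = (0, 1); any affine frame gives the same invariant.
1. J lies on line NX with NJ:JX = 2:1 ⇒ J = (1/3, 0)
2. M lies on line XJ with XM:MJ = 5:4 ⇒ M = (5/27, 0)
2·[ZMJ] = 4/27, 2·[JNZ] = 2/3
[ZMJ]:[JNZ] = 4/27:2/3 = 2/9

[ZMJ]:[JNZ] = 2/9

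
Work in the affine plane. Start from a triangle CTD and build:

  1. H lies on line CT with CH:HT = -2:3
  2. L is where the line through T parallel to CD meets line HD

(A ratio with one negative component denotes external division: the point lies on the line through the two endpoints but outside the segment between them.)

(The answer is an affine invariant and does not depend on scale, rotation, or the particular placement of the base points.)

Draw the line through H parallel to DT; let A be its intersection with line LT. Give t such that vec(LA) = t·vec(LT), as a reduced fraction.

Set C = (0, 0), T = (1, 0), D = (0, 1); any affine frame gives the same invariant.
1. H lies on line CT with CH:HT = -2:3 ⇒ H = (-2, 0)
2. L is where the line through T parallel to CD meets line HD ⇒ L = (1, 3/2)
through H parallel to DT: direction (1, -1); meets LT at A = (1, -3)
A = L + t·(T−L) with t = 3

t = 3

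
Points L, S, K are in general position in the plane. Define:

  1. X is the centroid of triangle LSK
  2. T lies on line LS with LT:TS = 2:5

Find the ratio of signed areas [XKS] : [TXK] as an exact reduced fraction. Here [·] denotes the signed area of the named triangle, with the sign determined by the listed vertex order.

[XKS]:[TXK] = -7/3

Assign L = (0, 0), S = (1, 0), K = (0, 1) — the answer is frame-independent, so this choice is without loss of generality.
1. X is the centroid of triangle LSK ⇒ X = (1/3, 1/3)
2. T lies on line LS with LT:TS = 2:5 ⇒ T = (2/7, 0)
2·[XKS] = -1/3, 2·[TXK] = 1/7
[XKS]:[TXK] = -1/3:1/7 = -7/3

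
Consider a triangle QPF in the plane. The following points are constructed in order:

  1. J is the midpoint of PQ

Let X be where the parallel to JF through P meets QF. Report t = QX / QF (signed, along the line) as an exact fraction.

Work in coordinates with Q = (0, 0), P = (1, 0), F = (0, 1).
1. J is the midpoint of PQ ⇒ J = (1/2, 0)
through P parallel to JF: direction (-1/2, 1); meets QF at X = (0, 2)
X = Q + t·(F−Q) with t = 2

t = 2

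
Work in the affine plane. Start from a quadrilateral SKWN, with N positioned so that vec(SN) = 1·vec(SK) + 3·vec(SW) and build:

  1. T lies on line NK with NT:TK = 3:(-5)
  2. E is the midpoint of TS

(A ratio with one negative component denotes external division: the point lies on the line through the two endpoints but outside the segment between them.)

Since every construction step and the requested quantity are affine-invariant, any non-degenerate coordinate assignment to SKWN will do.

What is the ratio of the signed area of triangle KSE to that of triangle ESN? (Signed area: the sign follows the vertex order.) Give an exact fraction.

Work in coordinates with S = (0, 0), K = (1, 0), W = (0, 1), N = (1, 3).
1. T lies on line NK with NT:TK = 3:(-5) ⇒ T = (1, 15/2)
2. E is the midpoint of TS ⇒ E = (1/2, 15/4)
2·[KSE] = -15/4, 2·[ESN] = 9/4
[KSE]:[ESN] = -15/4:9/4 = -5/3

[KSE]:[ESN] = -5/3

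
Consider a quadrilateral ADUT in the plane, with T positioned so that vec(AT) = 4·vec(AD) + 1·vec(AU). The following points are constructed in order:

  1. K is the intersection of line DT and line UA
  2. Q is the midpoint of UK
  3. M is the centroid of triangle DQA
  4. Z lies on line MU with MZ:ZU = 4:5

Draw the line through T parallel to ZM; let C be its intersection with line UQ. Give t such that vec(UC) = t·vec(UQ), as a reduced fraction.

t = -16

Work in coordinates with A = (0, 0), D = (1, 0), U = (0, 1), T = (4, 1).
1. K is the intersection of line DT and line UA ⇒ K = (0, -1/3)
2. Q is the midpoint of UK ⇒ Q = (0, 1/3)
3. M is the centroid of triangle DQA ⇒ M = (1/3, 1/9)
4. Z lies on line MU with MZ:ZU = 4:5 ⇒ Z = (5/27, 41/81)
through T parallel to ZM: direction (4/27, -32/81); meets UQ at C = (0, 35/3)
C = U + t·(Q−U) with t = -16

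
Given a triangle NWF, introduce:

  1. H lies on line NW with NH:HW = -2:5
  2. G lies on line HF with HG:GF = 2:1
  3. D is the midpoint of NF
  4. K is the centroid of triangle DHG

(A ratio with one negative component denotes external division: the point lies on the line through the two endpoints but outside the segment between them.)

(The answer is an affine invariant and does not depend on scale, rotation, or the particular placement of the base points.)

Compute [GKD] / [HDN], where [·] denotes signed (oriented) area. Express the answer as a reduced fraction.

[GKD]:[HDN] = -2/9

Choose coordinates N = (0, 0), W = (1, 0), F = (0, 1).
1. H lies on line NW with NH:HW = -2:5 ⇒ H = (-2/3, 0)
2. G lies on line HF with HG:GF = 2:1 ⇒ G = (-2/9, 2/3)
3. D is the midpoint of NF ⇒ D = (0, 1/2)
4. K is the centroid of triangle DHG ⇒ K = (-8/27, 7/18)
2·[GKD] = 2/27, 2·[HDN] = -1/3
[GKD]:[HDN] = 2/27:-1/3 = -2/9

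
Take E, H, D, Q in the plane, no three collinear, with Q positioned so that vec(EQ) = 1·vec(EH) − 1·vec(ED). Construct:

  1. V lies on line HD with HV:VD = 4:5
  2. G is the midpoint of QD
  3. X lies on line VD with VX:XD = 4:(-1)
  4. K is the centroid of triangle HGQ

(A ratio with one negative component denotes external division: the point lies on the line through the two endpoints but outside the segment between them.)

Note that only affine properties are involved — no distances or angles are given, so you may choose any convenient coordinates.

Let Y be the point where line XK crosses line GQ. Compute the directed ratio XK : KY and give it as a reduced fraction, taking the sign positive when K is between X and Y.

Work in coordinates with E = (0, 0), H = (1, 0), D = (0, 1), Q = (1, -1).
1. V lies on line HD with HV:VD = 4:5 ⇒ V = (5/9, 4/9)
2. G is the midpoint of QD ⇒ G = (1/2, 0)
3. X lies on line VD with VX:XD = 4:(-1) ⇒ X = (-5/27, 32/27)
4. K is the centroid of triangle HGQ ⇒ K = (5/6, -1/3)
line XK meets GQ at Y = (5/28, 9/14)
K = X + t·(Y−X) with t = 14/5, so XK:KY = 14/5:-9/5

XK:KY = -14/9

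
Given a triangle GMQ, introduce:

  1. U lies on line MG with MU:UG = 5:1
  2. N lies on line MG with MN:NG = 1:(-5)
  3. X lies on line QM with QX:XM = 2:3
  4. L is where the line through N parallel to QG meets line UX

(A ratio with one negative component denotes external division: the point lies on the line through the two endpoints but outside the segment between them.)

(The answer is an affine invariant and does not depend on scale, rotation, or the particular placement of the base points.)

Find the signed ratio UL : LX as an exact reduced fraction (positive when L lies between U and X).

Assign G = (0, 0), M = (1, 0), Q = (0, 1) — the answer is frame-independent, so this choice is without loss of generality.
1. U lies on line MG with MU:UG = 5:1 ⇒ U = (1/6, 0)
2. N lies on line MG with MN:NG = 1:(-5) ⇒ N = (5/4, 0)
3. X lies on line QM with QX:XM = 2:3 ⇒ X = (2/5, 3/5)
4. L is where the line through N parallel to QG meets line UX ⇒ L = (5/4, 39/14)
L = U + t·(X−U) with t = 65/14, so UL:LX = t:(1−t) = 65/14:-51/14

UL:LX = -65/51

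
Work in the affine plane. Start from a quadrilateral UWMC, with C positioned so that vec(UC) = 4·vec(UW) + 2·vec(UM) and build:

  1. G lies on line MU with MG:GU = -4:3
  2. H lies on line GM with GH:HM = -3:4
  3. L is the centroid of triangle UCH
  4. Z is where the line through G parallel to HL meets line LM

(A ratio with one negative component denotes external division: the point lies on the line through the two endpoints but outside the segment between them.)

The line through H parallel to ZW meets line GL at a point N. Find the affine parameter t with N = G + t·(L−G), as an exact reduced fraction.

t = 6

Choose coordinates U = (0, 0), W = (1, 0), M = (0, 1), C = (4, 2).
1. G lies on line MU with MG:GU = -4:3 ⇒ G = (0, -3)
2. H lies on line GM with GH:HM = -3:4 ⇒ H = (0, -15)
3. L is the centroid of triangle UCH ⇒ L = (4/3, -13/3)
4. Z is where the line through G parallel to HL meets line LM ⇒ Z = (1/3, -1/3)
through H parallel to ZW: direction (2/3, 1/3); meets GL at N = (8, -11)
N = G + t·(L−G) with t = 6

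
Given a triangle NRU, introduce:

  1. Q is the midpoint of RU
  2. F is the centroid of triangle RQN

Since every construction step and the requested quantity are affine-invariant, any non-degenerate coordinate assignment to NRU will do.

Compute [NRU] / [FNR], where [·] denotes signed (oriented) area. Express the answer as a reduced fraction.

Assign N = (0, 0), R = (1, 0), U = (0, 1) — the answer is frame-independent, so this choice is without loss of generality.
1. Q is the midpoint of RU ⇒ Q = (1/2, 1/2)
2. F is the centroid of triangle RQN ⇒ F = (1/2, 1/6)
2·[NRU] = 1, 2·[FNR] = 1/6
[NRU]:[FNR] = 1:1/6 = 6

[NRU]:[FNR] = 6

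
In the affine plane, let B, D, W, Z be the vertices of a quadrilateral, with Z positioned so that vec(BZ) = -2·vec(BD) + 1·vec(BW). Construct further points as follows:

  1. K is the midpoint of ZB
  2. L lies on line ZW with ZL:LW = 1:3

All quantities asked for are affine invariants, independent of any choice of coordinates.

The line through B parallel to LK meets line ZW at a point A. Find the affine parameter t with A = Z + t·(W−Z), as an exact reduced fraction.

Choose coordinates B = (0, 0), D = (1, 0), W = (0, 1), Z = (-2, 1).
1. K is the midpoint of ZB ⇒ K = (-1, 1/2)
2. L lies on line ZW with ZL:LW = 1:3 ⇒ L = (-3/2, 1)
through B parallel to LK: direction (1/2, -1/2); meets ZW at A = (-1, 1)
A = Z + t·(W−Z) with t = 1/2

t = 1/2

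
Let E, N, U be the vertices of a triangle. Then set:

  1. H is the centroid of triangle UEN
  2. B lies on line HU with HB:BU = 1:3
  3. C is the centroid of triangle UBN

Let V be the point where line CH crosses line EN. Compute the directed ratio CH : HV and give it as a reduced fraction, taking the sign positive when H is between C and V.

CH:HV = 1/2

Choose coordinates E = (0, 0), N = (1, 0), U = (0, 1).
1. H is the centroid of triangle UEN ⇒ H = (1/3, 1/3)
2. B lies on line HU with HB:BU = 1:3 ⇒ B = (1/4, 1/2)
3. C is the centroid of triangle UBN ⇒ C = (5/12, 1/2)
line CH meets EN at V = (1/6, 0)
H = C + t·(V−C) with t = 1/3, so CH:HV = 1/3:2/3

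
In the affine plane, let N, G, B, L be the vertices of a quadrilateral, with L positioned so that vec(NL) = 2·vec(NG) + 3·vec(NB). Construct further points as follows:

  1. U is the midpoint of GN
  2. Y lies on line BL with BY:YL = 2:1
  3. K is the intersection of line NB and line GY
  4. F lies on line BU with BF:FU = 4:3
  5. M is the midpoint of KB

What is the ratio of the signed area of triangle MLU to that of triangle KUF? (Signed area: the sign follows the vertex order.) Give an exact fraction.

Assign N = (0, 0), G = (1, 0), B = (0, 1), L = (2, 3) — the answer is frame-independent, so this choice is without loss of generality.
1. U is the midpoint of GN ⇒ U = (1/2, 0)
2. Y lies on line BL with BY:YL = 2:1 ⇒ Y = (4/3, 7/3)
3. K is the intersection of line NB and line GY ⇒ K = (0, -7)
4. F lies on line BU with BF:FU = 4:3 ⇒ F = (2/7, 3/7)
5. M is the midpoint of KB ⇒ M = (0, -3)
2·[MLU] = 3, 2·[KUF] = 12/7
[MLU]:[KUF] = 3:12/7 = 7/4

[MLU]:[KUF] = 7/4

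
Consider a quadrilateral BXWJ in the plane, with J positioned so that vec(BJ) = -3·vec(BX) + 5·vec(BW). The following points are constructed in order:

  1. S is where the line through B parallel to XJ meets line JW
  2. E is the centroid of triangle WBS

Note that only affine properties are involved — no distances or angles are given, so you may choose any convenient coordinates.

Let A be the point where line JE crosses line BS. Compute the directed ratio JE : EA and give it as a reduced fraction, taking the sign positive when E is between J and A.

Work in coordinates with B = (0, 0), X = (1, 0), W = (0, 1), J = (-3, 5).
1. S is where the line through B parallel to XJ meets line JW ⇒ S = (12, -15)
2. E is the centroid of triangle WBS ⇒ E = (4, -14/3)
line JE meets BS at A = (72/11, -90/11)
E = J + t·(A−J) with t = 11/15, so JE:EA = 11/15:4/15

JE:EA = 11/4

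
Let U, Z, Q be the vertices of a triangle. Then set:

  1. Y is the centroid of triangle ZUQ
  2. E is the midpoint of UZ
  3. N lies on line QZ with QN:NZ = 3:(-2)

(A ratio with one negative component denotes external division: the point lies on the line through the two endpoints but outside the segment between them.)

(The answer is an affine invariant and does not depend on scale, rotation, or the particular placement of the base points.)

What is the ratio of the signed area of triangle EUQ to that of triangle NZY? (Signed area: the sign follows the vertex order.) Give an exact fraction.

[EUQ]:[NZY] = -3/4

Assign U = (0, 0), Z = (1, 0), Q = (0, 1) — the answer is frame-independent, so this choice is without loss of generality.
1. Y is the centroid of triangle ZUQ ⇒ Y = (1/3, 1/3)
2. E is the midpoint of UZ ⇒ E = (1/2, 0)
3. N lies on line QZ with QN:NZ = 3:(-2) ⇒ N = (3, -2)
2·[EUQ] = -1/2, 2·[NZY] = 2/3
[EUQ]:[NZY] = -1/2:2/3 = -3/4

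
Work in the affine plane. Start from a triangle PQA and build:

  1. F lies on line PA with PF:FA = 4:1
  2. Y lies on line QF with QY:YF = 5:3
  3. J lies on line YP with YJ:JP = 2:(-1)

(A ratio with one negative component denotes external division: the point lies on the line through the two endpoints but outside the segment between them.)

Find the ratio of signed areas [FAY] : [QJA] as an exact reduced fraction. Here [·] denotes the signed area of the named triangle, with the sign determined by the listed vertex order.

[FAY]:[QJA] = 1/25

Work in coordinates with P = (0, 0), Q = (1, 0), A = (0, 1).
1. F lies on line PA with PF:FA = 4:1 ⇒ F = (0, 4/5)
2. Y lies on line QF with QY:YF = 5:3 ⇒ Y = (3/8, 1/2)
3. J lies on line YP with YJ:JP = 2:(-1) ⇒ J = (-3/8, -1/2)
2·[FAY] = -3/40, 2·[QJA] = -15/8
[FAY]:[QJA] = -3/40:-15/8 = 1/25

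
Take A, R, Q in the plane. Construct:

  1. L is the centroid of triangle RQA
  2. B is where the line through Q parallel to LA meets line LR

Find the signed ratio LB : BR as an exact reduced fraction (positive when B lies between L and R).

LB:BR = -1/2

Choose coordinates A = (0, 0), R = (1, 0), Q = (0, 1).
1. L is the centroid of triangle RQA ⇒ L = (1/3, 1/3)
2. B is where the line through Q parallel to LA meets line LR ⇒ B = (-1/3, 2/3)
B = L + t·(R−L) with t = -1, so LB:BR = t:(1−t) = -1:2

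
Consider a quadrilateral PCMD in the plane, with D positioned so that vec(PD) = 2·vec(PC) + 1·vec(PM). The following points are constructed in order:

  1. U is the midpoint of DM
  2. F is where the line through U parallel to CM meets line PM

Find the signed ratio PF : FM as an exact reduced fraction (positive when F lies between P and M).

Set P = (0, 0), C = (1, 0), M = (0, 1), D = (2, 1); any affine frame gives the same invariant.
1. U is the midpoint of DM ⇒ U = (1, 1)
2. F is where the line through U parallel to CM meets line PM ⇒ F = (0, 2)
F = P + t·(M−P) with t = 2, so PF:FM = t:(1−t) = 2:-1

PF:FM = -2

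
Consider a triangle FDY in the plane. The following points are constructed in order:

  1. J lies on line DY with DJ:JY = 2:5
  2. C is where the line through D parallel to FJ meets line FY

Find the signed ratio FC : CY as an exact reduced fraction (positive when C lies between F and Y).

FC:CY = -2/7

Choose coordinates F = (0, 0), D = (1, 0), Y = (0, 1).
1. J lies on line DY with DJ:JY = 2:5 ⇒ J = (5/7, 2/7)
2. C is where the line through D parallel to FJ meets line FY ⇒ C = (0, -2/5)
C = F + t·(Y−F) with t = -2/5, so FC:CY = t:(1−t) = -2/5:7/5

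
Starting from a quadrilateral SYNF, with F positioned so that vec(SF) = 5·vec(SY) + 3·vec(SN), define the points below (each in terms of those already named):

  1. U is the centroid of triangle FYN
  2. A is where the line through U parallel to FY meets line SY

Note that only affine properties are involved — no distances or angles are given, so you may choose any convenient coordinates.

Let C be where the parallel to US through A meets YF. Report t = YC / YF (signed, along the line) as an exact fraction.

Work in coordinates with S = (0, 0), Y = (1, 0), N = (0, 1), F = (5, 3).
1. U is the centroid of triangle FYN ⇒ U = (2, 4/3)
2. A is where the line through U parallel to FY meets line SY ⇒ A = (2/9, 0)
through A parallel to US: direction (-2, -4/3); meets YF at C = (65/9, 14/3)
C = Y + t·(F−Y) with t = 14/9

t = 14/9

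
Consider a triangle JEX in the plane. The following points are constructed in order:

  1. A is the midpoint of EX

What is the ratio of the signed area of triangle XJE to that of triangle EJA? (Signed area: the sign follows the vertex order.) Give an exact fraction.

Work in coordinates with J = (0, 0), E = (1, 0), X = (0, 1).
1. A is the midpoint of EX ⇒ A = (1/2, 1/2)
2·[XJE] = 1, 2·[EJA] = -1/2
[XJE]:[EJA] = 1:-1/2 = -2

[XJE]:[EJA] = -2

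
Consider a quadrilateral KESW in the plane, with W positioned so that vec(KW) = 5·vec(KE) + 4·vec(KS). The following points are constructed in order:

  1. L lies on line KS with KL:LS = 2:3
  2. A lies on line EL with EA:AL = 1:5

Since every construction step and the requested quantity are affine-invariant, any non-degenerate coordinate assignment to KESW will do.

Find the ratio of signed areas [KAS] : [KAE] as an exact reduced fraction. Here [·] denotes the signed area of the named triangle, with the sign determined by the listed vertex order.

[KAS]:[KAE] = -25/2

Work in coordinates with K = (0, 0), E = (1, 0), S = (0, 1), W = (5, 4).
1. L lies on line KS with KL:LS = 2:3 ⇒ L = (0, 2/5)
2. A lies on line EL with EA:AL = 1:5 ⇒ A = (5/6, 1/15)
2·[KAS] = 5/6, 2·[KAE] = -1/15
[KAS]:[KAE] = 5/6:-1/15 = -25/2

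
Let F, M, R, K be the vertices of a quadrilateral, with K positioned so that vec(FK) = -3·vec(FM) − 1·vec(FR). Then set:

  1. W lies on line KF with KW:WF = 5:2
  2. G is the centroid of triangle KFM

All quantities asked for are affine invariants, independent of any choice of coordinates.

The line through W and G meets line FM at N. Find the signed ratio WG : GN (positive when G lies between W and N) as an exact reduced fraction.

Set F = (0, 0), M = (1, 0), R = (0, 1), K = (-3, -1); any affine frame gives the same invariant.
1. W lies on line KF with KW:WF = 5:2 ⇒ W = (-6/7, -2/7)
2. G is the centroid of triangle KFM ⇒ G = (-2/3, -1/3)
line WG meets FM at N = (-2, 0)
G = W + t·(N−W) with t = -1/6, so WG:GN = -1/6:7/6

WG:GN = -1/7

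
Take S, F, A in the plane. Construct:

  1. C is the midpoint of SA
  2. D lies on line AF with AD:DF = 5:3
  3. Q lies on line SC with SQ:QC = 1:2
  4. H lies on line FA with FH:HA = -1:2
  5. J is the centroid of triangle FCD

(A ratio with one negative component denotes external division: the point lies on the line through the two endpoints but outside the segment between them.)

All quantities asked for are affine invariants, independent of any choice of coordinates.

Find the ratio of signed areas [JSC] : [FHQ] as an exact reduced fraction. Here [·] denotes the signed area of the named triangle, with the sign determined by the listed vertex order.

[JSC]:[FHQ] = 13/40

Set S = (0, 0), F = (1, 0), A = (0, 1); any affine frame gives the same invariant.
1. C is the midpoint of SA ⇒ C = (0, 1/2)
2. D lies on line AF with AD:DF = 5:3 ⇒ D = (5/8, 3/8)
3. Q lies on line SC with SQ:QC = 1:2 ⇒ Q = (0, 1/6)
4. H lies on line FA with FH:HA = -1:2 ⇒ H = (2, -1)
5. J is the centroid of triangle FCD ⇒ J = (13/24, 7/24)
2·[JSC] = -13/48, 2·[FHQ] = -5/6
[JSC]:[FHQ] = -13/48:-5/6 = 13/40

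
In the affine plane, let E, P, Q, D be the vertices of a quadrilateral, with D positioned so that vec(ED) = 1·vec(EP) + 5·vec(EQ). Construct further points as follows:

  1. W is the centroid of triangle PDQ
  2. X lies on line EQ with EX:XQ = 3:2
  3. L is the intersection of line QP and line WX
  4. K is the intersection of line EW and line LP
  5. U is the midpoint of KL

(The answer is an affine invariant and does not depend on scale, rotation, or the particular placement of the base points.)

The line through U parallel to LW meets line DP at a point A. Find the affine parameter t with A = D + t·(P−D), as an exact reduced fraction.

Work in coordinates with E = (0, 0), P = (1, 0), Q = (0, 1), D = (1, 5).
1. W is the centroid of triangle PDQ ⇒ W = (2/3, 2)
2. X lies on line EQ with EX:XQ = 3:2 ⇒ X = (0, 3/5)
3. L is the intersection of line QP and line WX ⇒ L = (4/31, 27/31)
4. K is the intersection of line EW and line LP ⇒ K = (1/4, 3/4)
5. U is the midpoint of KL ⇒ U = (47/248, 201/248)
through U parallel to LW: direction (50/93, 35/31); meets DP at A = (1, 201/80)
A = D + t·(P−D) with t = 199/400

t = 199/400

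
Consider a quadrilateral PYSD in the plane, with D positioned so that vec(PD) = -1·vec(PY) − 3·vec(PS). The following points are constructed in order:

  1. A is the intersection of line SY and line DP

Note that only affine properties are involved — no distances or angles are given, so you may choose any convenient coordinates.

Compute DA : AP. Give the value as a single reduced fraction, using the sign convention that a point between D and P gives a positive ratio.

Work in coordinates with P = (0, 0), Y = (1, 0), S = (0, 1), D = (-1, -3).
1. A is the intersection of line SY and line DP ⇒ A = (1/4, 3/4)
A = D + t·(P−D) with t = 5/4, so DA:AP = t:(1−t) = 5/4:-1/4

DA:AP = -5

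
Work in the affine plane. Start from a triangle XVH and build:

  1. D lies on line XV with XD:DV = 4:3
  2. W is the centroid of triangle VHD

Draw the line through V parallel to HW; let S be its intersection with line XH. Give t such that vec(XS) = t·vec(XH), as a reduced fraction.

t = 14/11

Choose coordinates X = (0, 0), V = (1, 0), H = (0, 1).
1. D lies on line XV with XD:DV = 4:3 ⇒ D = (4/7, 0)
2. W is the centroid of triangle VHD ⇒ W = (11/21, 1/3)
through V parallel to HW: direction (11/21, -2/3); meets XH at S = (0, 14/11)
S = X + t·(H−X) with t = 14/11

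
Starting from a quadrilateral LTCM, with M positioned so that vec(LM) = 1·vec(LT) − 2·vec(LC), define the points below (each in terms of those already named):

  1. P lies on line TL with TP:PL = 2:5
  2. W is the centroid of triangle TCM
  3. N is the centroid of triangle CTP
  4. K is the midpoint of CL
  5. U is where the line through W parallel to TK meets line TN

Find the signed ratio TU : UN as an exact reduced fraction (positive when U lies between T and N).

TU:UN = -21/26

Set L = (0, 0), T = (1, 0), C = (0, 1), M = (1, -2); any affine frame gives the same invariant.
1. P lies on line TL with TP:PL = 2:5 ⇒ P = (5/7, 0)
2. W is the centroid of triangle TCM ⇒ W = (2/3, -1/3)
3. N is the centroid of triangle CTP ⇒ N = (4/7, 1/3)
4. K is the midpoint of CL ⇒ K = (0, 1/2)
5. U is where the line through W parallel to TK meets line TN ⇒ U = (14/5, -7/5)
U = T + t·(N−T) with t = -21/5, so TU:UN = t:(1−t) = -21/5:26/5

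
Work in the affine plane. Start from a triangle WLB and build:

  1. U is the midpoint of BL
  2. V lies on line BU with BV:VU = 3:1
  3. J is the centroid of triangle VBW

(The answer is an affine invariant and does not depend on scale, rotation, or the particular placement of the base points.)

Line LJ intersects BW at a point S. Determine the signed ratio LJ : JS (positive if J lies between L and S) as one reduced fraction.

Set W = (0, 0), L = (1, 0), B = (0, 1); any affine frame gives the same invariant.
1. U is the midpoint of BL ⇒ U = (1/2, 1/2)
2. V lies on line BU with BV:VU = 3:1 ⇒ V = (3/8, 5/8)
3. J is the centroid of triangle VBW ⇒ J = (1/8, 13/24)
line LJ meets BW at S = (0, 13/21)
J = L + t·(S−L) with t = 7/8, so LJ:JS = 7/8:1/8

LJ:JS = 7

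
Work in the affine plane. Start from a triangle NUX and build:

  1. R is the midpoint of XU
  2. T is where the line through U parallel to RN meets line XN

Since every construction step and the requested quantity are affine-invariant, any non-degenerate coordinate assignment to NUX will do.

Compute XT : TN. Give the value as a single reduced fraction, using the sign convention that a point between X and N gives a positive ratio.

XT:TN = -2

Choose coordinates N = (0, 0), U = (1, 0), X = (0, 1).
1. R is the midpoint of XU ⇒ R = (1/2, 1/2)
2. T is where the line through U parallel to RN meets line XN ⇒ T = (0, -1)
T = X + t·(N−X) with t = 2, so XT:TN = t:(1−t) = 2:-1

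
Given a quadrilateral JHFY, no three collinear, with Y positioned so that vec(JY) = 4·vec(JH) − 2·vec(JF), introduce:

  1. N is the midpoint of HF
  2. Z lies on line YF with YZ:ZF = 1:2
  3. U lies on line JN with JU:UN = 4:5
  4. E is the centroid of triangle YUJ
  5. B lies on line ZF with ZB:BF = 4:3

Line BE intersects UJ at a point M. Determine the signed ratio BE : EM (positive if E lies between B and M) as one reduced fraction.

Assign J = (0, 0), H = (1, 0), F = (0, 1), Y = (4, -2) — the answer is frame-independent, so this choice is without loss of generality.
1. N is the midpoint of HF ⇒ N = (1/2, 1/2)
2. Z lies on line YF with YZ:ZF = 1:2 ⇒ Z = (8/3, -1)
3. U lies on line JN with JU:UN = 4:5 ⇒ U = (2/9, 2/9)
4. E is the centroid of triangle YUJ ⇒ E = (38/27, -16/27)
5. B lies on line ZF with ZB:BF = 4:3 ⇒ B = (8/7, 1/7)
line BE meets UJ at M = (166/189, 166/189)
E = B + t·(M−B) with t = -1, so BE:EM = -1:2

BE:EM = -1/2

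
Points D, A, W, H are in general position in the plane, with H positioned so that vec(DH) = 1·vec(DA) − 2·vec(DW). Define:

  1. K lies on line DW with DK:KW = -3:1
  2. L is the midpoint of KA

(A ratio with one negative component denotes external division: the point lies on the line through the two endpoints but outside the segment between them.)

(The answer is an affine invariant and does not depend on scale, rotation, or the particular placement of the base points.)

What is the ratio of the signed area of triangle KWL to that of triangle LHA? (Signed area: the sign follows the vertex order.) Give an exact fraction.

Set D = (0, 0), A = (1, 0), W = (0, 1), H = (1, -2); any affine frame gives the same invariant.
1. K lies on line DW with DK:KW = -3:1 ⇒ K = (0, 3/2)
2. L is the midpoint of KA ⇒ L = (1/2, 3/4)
2·[KWL] = 1/4, 2·[LHA] = 1
[KWL]:[LHA] = 1/4:1 = 1/4

[KWL]:[LHA] = 1/4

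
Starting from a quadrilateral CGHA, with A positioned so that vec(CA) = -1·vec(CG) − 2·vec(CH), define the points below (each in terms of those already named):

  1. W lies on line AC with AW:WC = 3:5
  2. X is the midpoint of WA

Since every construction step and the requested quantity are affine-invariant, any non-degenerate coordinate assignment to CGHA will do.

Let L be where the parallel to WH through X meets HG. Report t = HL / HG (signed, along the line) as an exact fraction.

Work in coordinates with C = (0, 0), G = (1, 0), H = (0, 1), A = (-1, -2).
1. W lies on line AC with AW:WC = 3:5 ⇒ W = (-5/8, -5/4)
2. X is the midpoint of WA ⇒ X = (-13/16, -13/8)
through X parallel to WH: direction (5/8, 9/4); meets HG at L = (-3/46, 49/46)
L = H + t·(G−H) with t = -3/46

t = -3/46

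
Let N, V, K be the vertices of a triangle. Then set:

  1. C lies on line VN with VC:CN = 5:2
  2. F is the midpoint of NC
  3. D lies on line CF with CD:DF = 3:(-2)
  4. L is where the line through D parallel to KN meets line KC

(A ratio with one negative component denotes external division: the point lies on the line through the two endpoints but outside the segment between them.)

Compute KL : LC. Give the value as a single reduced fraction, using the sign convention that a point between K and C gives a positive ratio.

Set N = (0, 0), V = (1, 0), K = (0, 1); any affine frame gives the same invariant.
1. C lies on line VN with VC:CN = 5:2 ⇒ C = (2/7, 0)
2. F is the midpoint of NC ⇒ F = (1/7, 0)
3. D lies on line CF with CD:DF = 3:(-2) ⇒ D = (-1/7, 0)
4. L is where the line through D parallel to KN meets line KC ⇒ L = (-1/7, 3/2)
L = K + t·(C−K) with t = -1/2, so KL:LC = t:(1−t) = -1/2:3/2

KL:LC = -1/3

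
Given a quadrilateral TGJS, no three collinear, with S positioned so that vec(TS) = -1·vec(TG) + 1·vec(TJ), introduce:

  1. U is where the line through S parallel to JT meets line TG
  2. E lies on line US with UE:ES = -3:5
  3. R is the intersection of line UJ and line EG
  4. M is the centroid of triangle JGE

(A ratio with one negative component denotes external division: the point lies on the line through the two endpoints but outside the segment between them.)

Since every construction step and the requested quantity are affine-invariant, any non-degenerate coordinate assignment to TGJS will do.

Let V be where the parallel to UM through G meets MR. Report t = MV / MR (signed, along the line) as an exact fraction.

t = -1/21

Choose coordinates T = (0, 0), G = (1, 0), J = (0, 1), S = (-1, 1).
1. U is where the line through S parallel to JT meets line TG ⇒ U = (-1, 0)
2. E lies on line US with UE:ES = -3:5 ⇒ E = (-1, -3/2)
3. R is the intersection of line UJ and line EG ⇒ R = (-7, -6)
4. M is the centroid of triangle JGE ⇒ M = (0, -1/6)
through G parallel to UM: direction (1, -1/6); meets MR at V = (1/3, 1/9)
V = M + t·(R−M) with t = -1/21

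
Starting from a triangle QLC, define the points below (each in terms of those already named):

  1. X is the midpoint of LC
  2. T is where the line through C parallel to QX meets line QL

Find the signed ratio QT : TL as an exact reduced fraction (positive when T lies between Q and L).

QT:TL = -1/2

Work in coordinates with Q = (0, 0), L = (1, 0), C = (0, 1).
1. X is the midpoint of LC ⇒ X = (1/2, 1/2)
2. T is where the line through C parallel to QX meets line QL ⇒ T = (-1, 0)
T = Q + t·(L−Q) with t = -1, so QT:TL = t:(1−t) = -1:2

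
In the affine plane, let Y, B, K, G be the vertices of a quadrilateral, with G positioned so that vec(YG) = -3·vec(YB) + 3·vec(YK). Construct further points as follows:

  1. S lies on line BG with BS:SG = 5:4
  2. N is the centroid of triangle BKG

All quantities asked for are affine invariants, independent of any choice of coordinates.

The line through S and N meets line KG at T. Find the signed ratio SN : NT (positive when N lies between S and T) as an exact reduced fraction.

Assign Y = (0, 0), B = (1, 0), K = (0, 1), G = (-3, 3) — the answer is frame-independent, so this choice is without loss of generality.
1. S lies on line BG with BS:SG = 5:4 ⇒ S = (-11/9, 5/3)
2. N is the centroid of triangle BKG ⇒ N = (-2/3, 4/3)
line SN meets KG at T = (1, 1/3)
N = S + t·(T−S) with t = 1/4, so SN:NT = 1/4:3/4

SN:NT = 1/3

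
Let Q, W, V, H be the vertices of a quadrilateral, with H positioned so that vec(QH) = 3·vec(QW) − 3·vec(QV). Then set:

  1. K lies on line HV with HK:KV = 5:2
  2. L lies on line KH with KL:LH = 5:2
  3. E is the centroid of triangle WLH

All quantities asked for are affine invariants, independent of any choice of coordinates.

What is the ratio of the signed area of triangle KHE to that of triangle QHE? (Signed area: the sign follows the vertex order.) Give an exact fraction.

Choose coordinates Q = (0, 0), W = (1, 0), V = (0, 1), H = (3, -3).
1. K lies on line HV with HK:KV = 5:2 ⇒ K = (6/7, -1/7)
2. L lies on line KH with KL:LH = 5:2 ⇒ L = (117/49, -107/49)
3. E is the centroid of triangle WLH ⇒ E = (313/147, -254/147)
2·[KHE] = 5/21, 2·[QHE] = 59/49
[KHE]:[QHE] = 5/21:59/49 = 35/177

[KHE]:[QHE] = 35/177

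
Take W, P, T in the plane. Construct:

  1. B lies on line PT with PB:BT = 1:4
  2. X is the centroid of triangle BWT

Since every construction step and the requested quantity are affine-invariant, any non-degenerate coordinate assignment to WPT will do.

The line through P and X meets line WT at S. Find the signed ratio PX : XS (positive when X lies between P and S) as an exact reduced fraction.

PX:XS = 11/4

Assign W = (0, 0), P = (1, 0), T = (0, 1) — the answer is frame-independent, so this choice is without loss of generality.
1. B lies on line PT with PB:BT = 1:4 ⇒ B = (4/5, 1/5)
2. X is the centroid of triangle BWT ⇒ X = (4/15, 2/5)
line PX meets WT at S = (0, 6/11)
X = P + t·(S−P) with t = 11/15, so PX:XS = 11/15:4/15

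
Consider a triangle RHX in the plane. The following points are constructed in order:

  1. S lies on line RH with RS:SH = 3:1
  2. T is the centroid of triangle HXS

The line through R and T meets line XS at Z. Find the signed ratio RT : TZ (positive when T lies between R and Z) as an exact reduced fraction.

RT:TZ = -10

Assign R = (0, 0), H = (1, 0), X = (0, 1) — the answer is frame-independent, so this choice is without loss of generality.
1. S lies on line RH with RS:SH = 3:1 ⇒ S = (3/4, 0)
2. T is the centroid of triangle HXS ⇒ T = (7/12, 1/3)
line RT meets XS at Z = (21/40, 3/10)
T = R + t·(Z−R) with t = 10/9, so RT:TZ = 10/9:-1/9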